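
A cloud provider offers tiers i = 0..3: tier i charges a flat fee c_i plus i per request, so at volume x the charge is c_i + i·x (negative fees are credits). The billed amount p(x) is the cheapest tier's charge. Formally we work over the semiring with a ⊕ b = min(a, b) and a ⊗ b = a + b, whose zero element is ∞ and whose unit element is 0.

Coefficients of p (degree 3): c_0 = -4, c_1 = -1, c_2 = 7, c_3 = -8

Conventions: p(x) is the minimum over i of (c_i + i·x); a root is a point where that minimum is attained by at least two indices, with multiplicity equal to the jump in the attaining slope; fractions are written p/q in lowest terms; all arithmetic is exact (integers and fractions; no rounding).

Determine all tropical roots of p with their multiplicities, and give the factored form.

hull edge (i=0, c=-4) to (i=3, c=-8): slope -4/3, span 3
Factored form: p(x) = -8 ⊗ (x ⊕ 4/3) ⊗ (x ⊕ 4/3) ⊗ (x ⊕ 4/3)
Answer: roots = 4/3 (mult 3)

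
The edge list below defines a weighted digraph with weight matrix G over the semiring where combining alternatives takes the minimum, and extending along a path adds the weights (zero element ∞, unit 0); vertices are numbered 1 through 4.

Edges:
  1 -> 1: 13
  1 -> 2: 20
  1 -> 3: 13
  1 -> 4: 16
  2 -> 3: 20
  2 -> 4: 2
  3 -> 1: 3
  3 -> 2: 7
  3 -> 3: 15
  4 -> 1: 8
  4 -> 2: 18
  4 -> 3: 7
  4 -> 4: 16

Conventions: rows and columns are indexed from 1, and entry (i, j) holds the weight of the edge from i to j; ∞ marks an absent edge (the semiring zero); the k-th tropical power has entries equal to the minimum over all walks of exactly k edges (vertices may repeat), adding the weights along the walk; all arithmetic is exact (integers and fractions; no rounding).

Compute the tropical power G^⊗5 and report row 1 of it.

G^⊗2:
  [16, 20, 23, 22]
  [10, 20, 9, 18]
  [16, 22, 16, 9]
  [10, 14, 21, 20]
G^⊗3:
  [26, 30, 29, 22]
  [12, 16, 23, 22]
  [17, 23, 16, 24]
  [23, 28, 23, 16]
G^⊗4:
  [30, 36, 29, 32]
  [25, 30, 25, 18]
  [19, 23, 30, 25]
  [24, 30, 23, 30]
G^⊗5:
  [32, 36, 39, 38]
  [26, 32, 25, 32]
  [32, 37, 32, 25]
  [26, 30, 37, 32]
Answer: row 1 of G^⊗5 = [32, 36, 39, 38]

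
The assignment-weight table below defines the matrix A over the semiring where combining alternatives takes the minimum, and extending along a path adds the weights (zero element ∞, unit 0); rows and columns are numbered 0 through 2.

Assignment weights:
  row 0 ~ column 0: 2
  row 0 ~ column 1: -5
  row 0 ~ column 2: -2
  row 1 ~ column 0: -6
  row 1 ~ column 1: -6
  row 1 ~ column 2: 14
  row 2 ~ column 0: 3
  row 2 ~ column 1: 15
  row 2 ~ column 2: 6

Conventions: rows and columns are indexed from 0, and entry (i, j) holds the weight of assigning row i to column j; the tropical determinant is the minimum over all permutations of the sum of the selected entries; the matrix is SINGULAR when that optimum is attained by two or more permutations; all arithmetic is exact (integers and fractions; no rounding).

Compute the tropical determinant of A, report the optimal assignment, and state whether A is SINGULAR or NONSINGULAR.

σ = (0, 1, 2): 2 + (-6) + 6 = 2
σ = (0, 2, 1): 2 + 14 + 15 = 31
σ = (1, 0, 2): (-5) + (-6) + 6 = -5
σ = (1, 2, 0): (-5) + 14 + 3 = 12
σ = (2, 0, 1): (-2) + (-6) + 15 = 7
σ = (2, 1, 0): (-2) + (-6) + 3 = -5
Optimal value attained by: σ = (1, 0, 2).
Answer: det⊕(A) = -5; verdict: SINGULAR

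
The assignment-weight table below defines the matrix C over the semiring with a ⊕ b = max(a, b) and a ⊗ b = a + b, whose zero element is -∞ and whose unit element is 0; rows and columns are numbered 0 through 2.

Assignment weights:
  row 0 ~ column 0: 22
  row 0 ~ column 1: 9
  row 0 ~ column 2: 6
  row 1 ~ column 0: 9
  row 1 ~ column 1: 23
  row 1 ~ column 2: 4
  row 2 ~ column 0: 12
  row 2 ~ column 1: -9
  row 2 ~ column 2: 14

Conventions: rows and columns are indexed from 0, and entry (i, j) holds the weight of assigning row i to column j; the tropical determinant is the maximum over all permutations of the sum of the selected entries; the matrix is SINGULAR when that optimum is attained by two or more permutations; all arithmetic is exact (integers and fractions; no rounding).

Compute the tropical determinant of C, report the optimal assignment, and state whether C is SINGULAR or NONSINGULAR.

σ = (0, 1, 2): 22 + 23 + 14 = 59
σ = (0, 2, 1): 22 + 4 + (-9) = 17
σ = (1, 0, 2): 9 + 9 + 14 = 32
σ = (1, 2, 0): 9 + 4 + 12 = 25
σ = (2, 0, 1): 6 + 9 + (-9) = 6
σ = (2, 1, 0): 6 + 23 + 12 = 41
Optimal value attained by: σ = (0, 1, 2).
Answer: det⊕(C) = 59; verdict: NONSINGULAR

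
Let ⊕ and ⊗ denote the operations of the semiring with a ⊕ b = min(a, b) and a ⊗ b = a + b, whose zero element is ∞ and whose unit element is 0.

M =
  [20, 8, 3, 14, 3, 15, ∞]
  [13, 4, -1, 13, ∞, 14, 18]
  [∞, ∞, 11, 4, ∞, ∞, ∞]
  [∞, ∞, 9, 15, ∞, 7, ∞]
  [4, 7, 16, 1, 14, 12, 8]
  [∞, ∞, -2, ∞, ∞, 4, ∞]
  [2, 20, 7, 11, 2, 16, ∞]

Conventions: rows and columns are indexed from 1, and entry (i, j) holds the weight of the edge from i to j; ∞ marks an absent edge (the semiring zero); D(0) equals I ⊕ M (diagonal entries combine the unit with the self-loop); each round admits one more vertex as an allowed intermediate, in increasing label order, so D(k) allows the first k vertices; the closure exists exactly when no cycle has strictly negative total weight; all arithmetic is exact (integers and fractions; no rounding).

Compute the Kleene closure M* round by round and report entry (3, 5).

D(0):
  [0, 8, 3, 14, 3, 15, ∞]
  [13, 0, -1, 13, ∞, 14, 18]
  [∞, ∞, 0, 4, ∞, ∞, ∞]
  [∞, ∞, 9, 0, ∞, 7, ∞]
  [4, 7, 16, 1, 0, 12, 8]
  [∞, ∞, -2, ∞, ∞, 0, ∞]
  [2, 20, 7, 11, 2, 16, 0]
D(1):
  [0, 8, 3, 14, 3, 15, ∞]
  [13, 0, -1, 13, 16, 14, 18]
  [∞, ∞, 0, 4, ∞, ∞, ∞]
  [∞, ∞, 9, 0, ∞, 7, ∞]
  [4, 7, 7, 1, 0, 12, 8]
  [∞, ∞, -2, ∞, ∞, 0, ∞]
  [2, 10, 5, 11, 2, 16, 0]
D(2):
  [0, 8, 3, 14, 3, 15, 26]
  [13, 0, -1, 13, 16, 14, 18]
  [∞, ∞, 0, 4, ∞, ∞, ∞]
  [∞, ∞, 9, 0, ∞, 7, ∞]
  [4, 7, 6, 1, 0, 12, 8]
  [∞, ∞, -2, ∞, ∞, 0, ∞]
  [2, 10, 5, 11, 2, 16, 0]
D(3):
  [0, 8, 3, 7, 3, 15, 26]
  [13, 0, -1, 3, 16, 14, 18]
  [∞, ∞, 0, 4, ∞, ∞, ∞]
  [∞, ∞, 9, 0, ∞, 7, ∞]
  [4, 7, 6, 1, 0, 12, 8]
  [∞, ∞, -2, 2, ∞, 0, ∞]
  [2, 10, 5, 9, 2, 16, 0]
D(4):
  [0, 8, 3, 7, 3, 14, 26]
  [13, 0, -1, 3, 16, 10, 18]
  [∞, ∞, 0, 4, ∞, 11, ∞]
  [∞, ∞, 9, 0, ∞, 7, ∞]
  [4, 7, 6, 1, 0, 8, 8]
  [∞, ∞, -2, 2, ∞, 0, ∞]
  [2, 10, 5, 9, 2, 16, 0]
D(5):
  [0, 8, 3, 4, 3, 11, 11]
  [13, 0, -1, 3, 16, 10, 18]
  [∞, ∞, 0, 4, ∞, 11, ∞]
  [∞, ∞, 9, 0, ∞, 7, ∞]
  [4, 7, 6, 1, 0, 8, 8]
  [∞, ∞, -2, 2, ∞, 0, ∞]
  [2, 9, 5, 3, 2, 10, 0]
D(6):
  [0, 8, 3, 4, 3, 11, 11]
  [13, 0, -1, 3, 16, 10, 18]
  [∞, ∞, 0, 4, ∞, 11, ∞]
  [∞, ∞, 5, 0, ∞, 7, ∞]
  [4, 7, 6, 1, 0, 8, 8]
  [∞, ∞, -2, 2, ∞, 0, ∞]
  [2, 9, 5, 3, 2, 10, 0]
D(7):
  [0, 8, 3, 4, 3, 11, 11]
  [13, 0, -1, 3, 16, 10, 18]
  [∞, ∞, 0, 4, ∞, 11, ∞]
  [∞, ∞, 5, 0, ∞, 7, ∞]
  [4, 7, 6, 1, 0, 8, 8]
  [∞, ∞, -2, 2, ∞, 0, ∞]
  [2, 9, 5, 3, 2, 10, 0]
Answer: M*[3][5] = ∞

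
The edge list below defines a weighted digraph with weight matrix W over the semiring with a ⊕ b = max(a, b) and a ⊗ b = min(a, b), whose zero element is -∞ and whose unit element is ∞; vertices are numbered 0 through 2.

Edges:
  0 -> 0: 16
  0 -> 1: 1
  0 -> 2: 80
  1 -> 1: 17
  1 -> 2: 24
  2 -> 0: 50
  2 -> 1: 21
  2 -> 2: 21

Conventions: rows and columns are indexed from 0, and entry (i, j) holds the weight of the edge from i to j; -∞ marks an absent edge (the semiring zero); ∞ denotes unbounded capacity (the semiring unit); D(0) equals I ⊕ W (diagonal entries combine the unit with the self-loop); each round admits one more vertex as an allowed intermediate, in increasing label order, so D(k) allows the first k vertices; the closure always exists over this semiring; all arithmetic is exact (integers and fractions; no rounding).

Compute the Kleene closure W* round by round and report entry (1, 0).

D(0):
  [∞, 1, 80]
  [-∞, ∞, 24]
  [50, 21, ∞]
D(1):
  [∞, 1, 80]
  [-∞, ∞, 24]
  [50, 21, ∞]
D(2):
  [∞, 1, 80]
  [-∞, ∞, 24]
  [50, 21, ∞]
D(3):
  [∞, 21, 80]
  [24, ∞, 24]
  [50, 21, ∞]
Answer: W*[1][0] = 24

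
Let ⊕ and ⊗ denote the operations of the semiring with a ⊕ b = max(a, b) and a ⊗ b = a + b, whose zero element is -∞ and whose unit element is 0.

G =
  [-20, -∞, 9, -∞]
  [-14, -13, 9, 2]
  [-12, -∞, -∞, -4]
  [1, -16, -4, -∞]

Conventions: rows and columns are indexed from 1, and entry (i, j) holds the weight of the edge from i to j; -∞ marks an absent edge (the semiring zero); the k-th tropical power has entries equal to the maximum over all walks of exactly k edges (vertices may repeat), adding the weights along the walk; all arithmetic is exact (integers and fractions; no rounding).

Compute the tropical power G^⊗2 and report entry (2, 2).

G^⊗2:
  [-3, -∞, -11, 5]
  [3, -14, -2, 5]
  [-3, -20, -3, -∞]
  [-16, -29, 10, -8]
Key observation: the optimum is the walk 2->4->2, with weight 2 + (-16) = -14.
Optimal value attained by: walk 2->4->2.
Answer: (G^⊗2)[2][2] = -14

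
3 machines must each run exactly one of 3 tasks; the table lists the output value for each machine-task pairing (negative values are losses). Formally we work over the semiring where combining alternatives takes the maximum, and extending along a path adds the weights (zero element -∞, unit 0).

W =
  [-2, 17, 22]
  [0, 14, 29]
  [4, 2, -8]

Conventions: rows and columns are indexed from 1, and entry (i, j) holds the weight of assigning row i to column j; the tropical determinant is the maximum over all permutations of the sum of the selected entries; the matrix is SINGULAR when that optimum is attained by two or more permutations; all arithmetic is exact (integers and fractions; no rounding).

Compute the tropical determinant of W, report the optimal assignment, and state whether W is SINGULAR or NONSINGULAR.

σ = (1, 2, 3): (-2) + 14 + (-8) = 4
σ = (1, 3, 2): (-2) + 29 + 2 = 29
σ = (2, 1, 3): 17 + 0 + (-8) = 9
σ = (2, 3, 1): 17 + 29 + 4 = 50
σ = (3, 1, 2): 22 + 0 + 2 = 24
σ = (3, 2, 1): 22 + 14 + 4 = 40
Optimal value attained by: σ = (2, 3, 1).
Answer: det⊕(W) = 50; verdict: NONSINGULAR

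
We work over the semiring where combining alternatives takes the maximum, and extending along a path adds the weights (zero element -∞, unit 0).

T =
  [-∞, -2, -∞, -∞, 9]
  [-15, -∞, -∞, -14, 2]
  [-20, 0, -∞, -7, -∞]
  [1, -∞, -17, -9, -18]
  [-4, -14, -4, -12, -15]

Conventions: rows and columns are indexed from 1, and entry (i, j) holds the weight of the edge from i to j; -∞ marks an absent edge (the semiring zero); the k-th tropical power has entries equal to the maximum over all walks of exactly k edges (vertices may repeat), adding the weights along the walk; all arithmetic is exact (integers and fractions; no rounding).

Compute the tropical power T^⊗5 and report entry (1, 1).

T^⊗2:
  [5, -5, 5, -3, 0]
  [-2, -12, -2, -10, -6]
  [-6, -22, -24, -14, 2]
  [-8, -1, -22, -18, 10]
  [-11, -4, -19, -11, 5]
T^⊗3:
  [-2, 5, -4, -2, 14]
  [-9, -2, -10, -9, 7]
  [-2, -8, -2, -10, 3]
  [6, -4, 6, -2, 1]
  [1, -9, 1, -7, -2]
T^⊗4:
  [10, 0, 10, 2, 7]
  [3, -7, 3, -5, 0]
  [-1, -2, -1, -9, 7]
  [-1, 6, -3, -1, 15]
  [-6, 1, -6, -6, 10]
T^⊗5:
  [3, 10, 3, 3, 19]
  [-4, 3, -4, -4, 12]
  [3, -1, 3, -5, 8]
  [11, 1, 11, 3, 8]
  [6, -4, 6, -2, 3]
Key observation: the optimum is the walk 1->5->1->5->4->1, with weight 9 + (-4) + 9 + (-12) + 1 = 3.
Optimal value attained by: walk 1->5->1->5->4->1.
Answer: (T^⊗5)[1][1] = 3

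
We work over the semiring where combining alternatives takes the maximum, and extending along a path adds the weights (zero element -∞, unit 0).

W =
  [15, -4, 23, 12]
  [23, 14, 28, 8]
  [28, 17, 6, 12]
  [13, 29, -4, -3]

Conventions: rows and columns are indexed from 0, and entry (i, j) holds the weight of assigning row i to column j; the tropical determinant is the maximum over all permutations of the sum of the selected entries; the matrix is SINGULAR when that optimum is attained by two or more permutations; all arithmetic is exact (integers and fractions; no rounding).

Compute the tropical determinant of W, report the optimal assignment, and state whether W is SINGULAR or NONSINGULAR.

σ = (0, 1, 2, 3): 15 + 14 + 6 + (-3) = 32
σ = (0, 1, 3, 2): 15 + 14 + 12 + (-4) = 37
σ = (0, 2, 1, 3): 15 + 28 + 17 + (-3) = 57
σ = (0, 2, 3, 1): 15 + 28 + 12 + 29 = 84
σ = (0, 3, 1, 2): 15 + 8 + 17 + (-4) = 36
σ = (0, 3, 2, 1): 15 + 8 + 6 + 29 = 58
σ = (1, 0, 2, 3): (-4) + 23 + 6 + (-3) = 22
σ = (1, 0, 3, 2): (-4) + 23 + 12 + (-4) = 27
σ = (1, 2, 0, 3): (-4) + 28 + 28 + (-3) = 49
σ = (1, 2, 3, 0): (-4) + 28 + 12 + 13 = 49
σ = (1, 3, 0, 2): (-4) + 8 + 28 + (-4) = 28
σ = (1, 3, 2, 0): (-4) + 8 + 6 + 13 = 23
σ = (2, 0, 1, 3): 23 + 23 + 17 + (-3) = 60
σ = (2, 0, 3, 1): 23 + 23 + 12 + 29 = 87
σ = (2, 1, 0, 3): 23 + 14 + 28 + (-3) = 62
σ = (2, 1, 3, 0): 23 + 14 + 12 + 13 = 62
σ = (2, 3, 0, 1): 23 + 8 + 28 + 29 = 88
σ = (2, 3, 1, 0): 23 + 8 + 17 + 13 = 61
σ = (3, 0, 1, 2): 12 + 23 + 17 + (-4) = 48
σ = (3, 0, 2, 1): 12 + 23 + 6 + 29 = 70
σ = (3, 1, 0, 2): 12 + 14 + 28 + (-4) = 50
σ = (3, 1, 2, 0): 12 + 14 + 6 + 13 = 45
σ = (3, 2, 0, 1): 12 + 28 + 28 + 29 = 97
σ = (3, 2, 1, 0): 12 + 28 + 17 + 13 = 70
Optimal value attained by: σ = (3, 2, 0, 1).
Answer: det⊕(W) = 97; verdict: NONSINGULAR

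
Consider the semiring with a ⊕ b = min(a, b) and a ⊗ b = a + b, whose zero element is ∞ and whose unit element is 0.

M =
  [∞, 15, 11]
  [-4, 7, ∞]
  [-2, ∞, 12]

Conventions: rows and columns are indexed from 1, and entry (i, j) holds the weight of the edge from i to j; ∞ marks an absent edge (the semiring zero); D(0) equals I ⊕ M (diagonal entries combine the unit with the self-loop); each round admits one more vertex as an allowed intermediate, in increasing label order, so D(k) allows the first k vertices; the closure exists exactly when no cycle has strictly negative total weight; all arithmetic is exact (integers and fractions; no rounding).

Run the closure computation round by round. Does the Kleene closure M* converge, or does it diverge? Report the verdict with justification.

D(0):
  [0, 15, 11]
  [-4, 0, ∞]
  [-2, ∞, 0]
D(1):
  [0, 15, 11]
  [-4, 0, 7]
  [-2, 13, 0]
D(2):
  [0, 15, 11]
  [-4, 0, 7]
  [-2, 13, 0]
D(3):
  [0, 15, 11]
  [-4, 0, 7]
  [-2, 13, 0]
Key observation: every diagonal entry stays at the unit through all rounds, so no improving cycle exists.
Answer: CONVERGES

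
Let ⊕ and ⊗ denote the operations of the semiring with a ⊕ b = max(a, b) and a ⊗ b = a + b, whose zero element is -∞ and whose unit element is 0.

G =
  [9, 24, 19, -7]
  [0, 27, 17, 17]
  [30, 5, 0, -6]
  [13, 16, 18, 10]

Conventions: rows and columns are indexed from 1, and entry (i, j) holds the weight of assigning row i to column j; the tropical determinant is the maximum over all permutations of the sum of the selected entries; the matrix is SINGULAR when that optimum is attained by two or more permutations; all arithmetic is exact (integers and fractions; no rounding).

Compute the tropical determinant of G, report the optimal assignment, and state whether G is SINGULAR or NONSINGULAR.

σ = (1, 2, 3, 4): 9 + 27 + 0 + 10 = 46
σ = (1, 2, 4, 3): 9 + 27 + (-6) + 18 = 48
σ = (1, 3, 2, 4): 9 + 17 + 5 + 10 = 41
σ = (1, 3, 4, 2): 9 + 17 + (-6) + 16 = 36
σ = (1, 4, 2, 3): 9 + 17 + 5 + 18 = 49
σ = (1, 4, 3, 2): 9 + 17 + 0 + 16 = 42
σ = (2, 1, 3, 4): 24 + 0 + 0 + 10 = 34
σ = (2, 1, 4, 3): 24 + 0 + (-6) + 18 = 36
σ = (2, 3, 1, 4): 24 + 17 + 30 + 10 = 81
σ = (2, 3, 4, 1): 24 + 17 + (-6) + 13 = 48
σ = (2, 4, 1, 3): 24 + 17 + 30 + 18 = 89
σ = (2, 4, 3, 1): 24 + 17 + 0 + 13 = 54
σ = (3, 1, 2, 4): 19 + 0 + 5 + 10 = 34
σ = (3, 1, 4, 2): 19 + 0 + (-6) + 16 = 29
σ = (3, 2, 1, 4): 19 + 27 + 30 + 10 = 86
σ = (3, 2, 4, 1): 19 + 27 + (-6) + 13 = 53
σ = (3, 4, 1, 2): 19 + 17 + 30 + 16 = 82
σ = (3, 4, 2, 1): 19 + 17 + 5 + 13 = 54
σ = (4, 1, 2, 3): (-7) + 0 + 5 + 18 = 16
σ = (4, 1, 3, 2): (-7) + 0 + 0 + 16 = 9
σ = (4, 2, 1, 3): (-7) + 27 + 30 + 18 = 68
σ = (4, 2, 3, 1): (-7) + 27 + 0 + 13 = 33
σ = (4, 3, 1, 2): (-7) + 17 + 30 + 16 = 56
σ = (4, 3, 2, 1): (-7) + 17 + 5 + 13 = 28
Optimal value attained by: σ = (2, 4, 1, 3).
Answer: det⊕(G) = 89; verdict: NONSINGULAR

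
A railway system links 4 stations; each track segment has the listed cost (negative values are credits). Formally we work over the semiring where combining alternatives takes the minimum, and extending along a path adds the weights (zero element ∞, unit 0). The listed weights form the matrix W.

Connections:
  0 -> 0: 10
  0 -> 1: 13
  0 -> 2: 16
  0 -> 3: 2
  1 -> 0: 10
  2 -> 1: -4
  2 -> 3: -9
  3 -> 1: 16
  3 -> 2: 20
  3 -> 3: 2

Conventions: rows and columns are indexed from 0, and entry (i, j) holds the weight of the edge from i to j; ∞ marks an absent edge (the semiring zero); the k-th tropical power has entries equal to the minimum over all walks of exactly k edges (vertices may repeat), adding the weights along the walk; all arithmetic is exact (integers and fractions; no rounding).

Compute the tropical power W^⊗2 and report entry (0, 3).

W^⊗2:
  [20, 12, 22, 4]
  [20, 23, 26, 12]
  [6, 7, 11, -7]
  [26, 16, 22, 4]
Key observation: the optimum is the walk 0->3->3, with weight 2 + 2 = 4.
Optimal value attained by: walk 0->3->3.
Answer: (W^⊗2)[0][3] = 4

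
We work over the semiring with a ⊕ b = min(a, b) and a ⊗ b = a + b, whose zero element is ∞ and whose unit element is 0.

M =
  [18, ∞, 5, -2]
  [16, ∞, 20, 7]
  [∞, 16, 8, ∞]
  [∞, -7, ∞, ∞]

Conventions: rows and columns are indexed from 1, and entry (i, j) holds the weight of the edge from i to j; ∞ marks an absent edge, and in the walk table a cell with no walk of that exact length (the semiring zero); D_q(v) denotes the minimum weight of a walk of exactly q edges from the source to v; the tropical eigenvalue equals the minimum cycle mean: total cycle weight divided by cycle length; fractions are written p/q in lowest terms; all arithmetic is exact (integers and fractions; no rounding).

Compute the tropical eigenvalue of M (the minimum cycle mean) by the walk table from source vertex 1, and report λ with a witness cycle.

q=0: [0, ∞, ∞, ∞]
q=1: [18, ∞, 5, -2]
q=2: [36, -9, 13, 16]
q=3: [7, 9, 11, -2]
q=4: [25, -9, 12, 5]
Optimal cycle mean attained by: cycle 2->4->2, total 7 + (-7), length 2.
Answer: λ = 0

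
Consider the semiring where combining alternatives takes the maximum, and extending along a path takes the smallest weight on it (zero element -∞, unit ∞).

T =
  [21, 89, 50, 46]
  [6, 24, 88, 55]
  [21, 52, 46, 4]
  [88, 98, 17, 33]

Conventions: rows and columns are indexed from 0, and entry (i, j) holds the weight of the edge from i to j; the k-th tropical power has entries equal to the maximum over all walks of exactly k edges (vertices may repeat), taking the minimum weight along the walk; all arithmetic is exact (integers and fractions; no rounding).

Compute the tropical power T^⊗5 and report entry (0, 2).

T^⊗2:
  [46, 50, 88, 55]
  [55, 55, 46, 33]
  [21, 46, 52, 52]
  [33, 88, 88, 55]
T^⊗3:
  [55, 55, 50, 50]
  [33, 55, 55, 55]
  [52, 52, 46, 46]
  [55, 55, 88, 55]
T^⊗4:
  [50, 55, 55, 55]
  [55, 55, 55, 55]
  [46, 52, 52, 52]
  [55, 55, 55, 55]
T^⊗5:
  [55, 55, 55, 55]
  [55, 55, 55, 55]
  [52, 52, 52, 52]
  [55, 55, 55, 55]
Key observation: the optimum is the walk 0->1->3->0->1->2, with weight 89 min 55 min 88 min 89 min 88 = 55.
Optimal value attained by: walk 0->1->3->0->1->2.
Answer: (T^⊗5)[0][2] = 55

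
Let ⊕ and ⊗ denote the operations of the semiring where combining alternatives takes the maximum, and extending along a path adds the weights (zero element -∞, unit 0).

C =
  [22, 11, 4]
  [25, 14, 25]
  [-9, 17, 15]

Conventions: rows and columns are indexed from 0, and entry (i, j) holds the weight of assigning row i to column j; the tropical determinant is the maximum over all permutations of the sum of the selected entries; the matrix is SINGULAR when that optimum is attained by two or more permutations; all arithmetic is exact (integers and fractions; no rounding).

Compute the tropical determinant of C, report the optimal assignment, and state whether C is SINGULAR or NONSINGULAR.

σ = (0, 1, 2): 22 + 14 + 15 = 51
σ = (0, 2, 1): 22 + 25 + 17 = 64
σ = (1, 0, 2): 11 + 25 + 15 = 51
σ = (1, 2, 0): 11 + 25 + (-9) = 27
σ = (2, 0, 1): 4 + 25 + 17 = 46
σ = (2, 1, 0): 4 + 14 + (-9) = 9
Optimal value attained by: σ = (0, 2, 1).
Answer: det⊕(C) = 64; verdict: NONSINGULAR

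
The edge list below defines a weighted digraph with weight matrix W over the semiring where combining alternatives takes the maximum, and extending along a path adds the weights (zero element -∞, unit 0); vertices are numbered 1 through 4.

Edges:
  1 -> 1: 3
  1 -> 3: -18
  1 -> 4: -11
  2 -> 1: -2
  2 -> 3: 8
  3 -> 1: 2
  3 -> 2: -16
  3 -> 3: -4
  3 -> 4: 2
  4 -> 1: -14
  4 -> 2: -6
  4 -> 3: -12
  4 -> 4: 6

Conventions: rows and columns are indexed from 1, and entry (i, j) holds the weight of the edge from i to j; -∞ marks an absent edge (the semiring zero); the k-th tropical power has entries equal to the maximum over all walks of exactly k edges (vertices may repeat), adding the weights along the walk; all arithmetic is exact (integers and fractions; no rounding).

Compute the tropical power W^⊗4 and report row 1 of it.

W^⊗2:
  [6, -17, -15, -5]
  [10, -8, 4, 10]
  [5, -4, -8, 8]
  [-8, 0, 2, 12]
W^⊗3:
  [9, -11, -9, 1]
  [13, 4, 0, 16]
  [8, 2, 4, 14]
  [4, 6, 8, 18]
W^⊗4:
  [12, -5, -3, 7]
  [16, 10, 12, 22]
  [11, 8, 10, 20]
  [10, 12, 14, 24]
Answer: row 1 of W^⊗4 = [12, -5, -3, 7]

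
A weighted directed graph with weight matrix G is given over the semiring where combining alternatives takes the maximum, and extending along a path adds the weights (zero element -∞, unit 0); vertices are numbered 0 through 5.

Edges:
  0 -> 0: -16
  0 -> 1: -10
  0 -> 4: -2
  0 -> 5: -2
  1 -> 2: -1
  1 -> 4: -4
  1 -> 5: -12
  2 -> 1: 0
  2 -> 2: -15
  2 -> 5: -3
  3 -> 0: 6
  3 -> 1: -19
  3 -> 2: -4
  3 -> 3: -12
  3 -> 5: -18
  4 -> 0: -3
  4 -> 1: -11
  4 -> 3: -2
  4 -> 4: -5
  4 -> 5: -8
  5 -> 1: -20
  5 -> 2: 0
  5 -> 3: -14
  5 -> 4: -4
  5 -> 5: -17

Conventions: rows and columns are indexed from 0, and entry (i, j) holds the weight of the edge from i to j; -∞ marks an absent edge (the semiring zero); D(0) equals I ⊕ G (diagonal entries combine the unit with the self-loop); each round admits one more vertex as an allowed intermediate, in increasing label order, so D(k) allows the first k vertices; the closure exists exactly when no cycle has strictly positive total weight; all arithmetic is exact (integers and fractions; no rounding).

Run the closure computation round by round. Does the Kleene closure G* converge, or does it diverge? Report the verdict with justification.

D(0):
  [0, -10, -∞, -∞, -2, -2]
  [-∞, 0, -1, -∞, -4, -12]
  [-∞, 0, 0, -∞, -∞, -3]
  [6, -19, -4, 0, -∞, -18]
  [-3, -11, -∞, -2, 0, -8]
  [-∞, -20, 0, -14, -4, 0]
D(1):
  [0, -10, -∞, -∞, -2, -2]
  [-∞, 0, -1, -∞, -4, -12]
  [-∞, 0, 0, -∞, -∞, -3]
  [6, -4, -4, 0, 4, 4]
  [-3, -11, -∞, -2, 0, -5]
  [-∞, -20, 0, -14, -4, 0]
D(2):
  [0, -10, -11, -∞, -2, -2]
  [-∞, 0, -1, -∞, -4, -12]
  [-∞, 0, 0, -∞, -4, -3]
  [6, -4, -4, 0, 4, 4]
  [-3, -11, -12, -2, 0, -5]
  [-∞, -20, 0, -14, -4, 0]
D(3):
  [0, -10, -11, -∞, -2, -2]
  [-∞, 0, -1, -∞, -4, -4]
  [-∞, 0, 0, -∞, -4, -3]
  [6, -4, -4, 0, 4, 4]
  [-3, -11, -12, -2, 0, -5]
  [-∞, 0, 0, -14, -4, 0]
Detection: at round 4, diagonal entry (4, 4) turns strictly positive.
Key observation: the cycle 4->3->0->4 has total weight (-2) + 6 + (-2), which is strictly positive.
Answer: DIVERGES — positive cycle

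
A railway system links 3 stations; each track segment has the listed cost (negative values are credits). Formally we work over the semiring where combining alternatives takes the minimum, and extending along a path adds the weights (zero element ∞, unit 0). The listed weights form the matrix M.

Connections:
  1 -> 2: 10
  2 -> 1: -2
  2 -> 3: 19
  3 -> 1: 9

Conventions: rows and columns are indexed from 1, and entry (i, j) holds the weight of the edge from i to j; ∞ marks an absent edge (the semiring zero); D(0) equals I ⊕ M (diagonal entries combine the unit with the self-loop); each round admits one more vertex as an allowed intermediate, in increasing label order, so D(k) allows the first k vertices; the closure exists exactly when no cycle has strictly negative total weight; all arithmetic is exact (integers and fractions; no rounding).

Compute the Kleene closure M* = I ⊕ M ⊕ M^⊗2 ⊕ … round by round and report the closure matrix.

D(0):
  [0, 10, ∞]
  [-2, 0, 19]
  [9, ∞, 0]
D(1):
  [0, 10, ∞]
  [-2, 0, 19]
  [9, 19, 0]
D(2):
  [0, 10, 29]
  [-2, 0, 19]
  [9, 19, 0]
D(3):
  [0, 10, 29]
  [-2, 0, 19]
  [9, 19, 0]
Answer: M* = [[0, 10, 29], [-2, 0, 19], [9, 19, 0]]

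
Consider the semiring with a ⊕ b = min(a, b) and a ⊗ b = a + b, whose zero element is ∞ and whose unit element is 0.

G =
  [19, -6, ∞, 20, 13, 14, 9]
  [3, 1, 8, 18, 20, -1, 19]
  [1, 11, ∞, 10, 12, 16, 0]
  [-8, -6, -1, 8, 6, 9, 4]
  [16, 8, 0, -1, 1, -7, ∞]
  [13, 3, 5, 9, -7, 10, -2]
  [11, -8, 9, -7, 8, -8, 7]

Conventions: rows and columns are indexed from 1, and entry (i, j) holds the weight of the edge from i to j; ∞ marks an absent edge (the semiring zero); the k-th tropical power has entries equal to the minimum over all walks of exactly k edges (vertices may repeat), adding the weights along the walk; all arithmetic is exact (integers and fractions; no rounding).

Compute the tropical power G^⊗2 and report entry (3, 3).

G^⊗2:
  [-3, -5, 2, 2, 7, -7, 12]
  [4, -3, 4, 8, -8, 0, -3]
  [2, -8, 9, -7, 8, -8, 7]
  [-3, -14, 2, -3, 2, -7, -1]
  [-9, -7, -2, 0, -14, -6, -9]
  [1, -10, -7, -9, -6, -14, 5]
  [-15, -13, -8, 0, -15, -9, -10]
Key observation: the optimum is the walk 3->4->3, with weight 10 + (-1) = 9.
Optimal value attained by: walk 3->4->3.
Answer: (G^⊗2)[3][3] = 9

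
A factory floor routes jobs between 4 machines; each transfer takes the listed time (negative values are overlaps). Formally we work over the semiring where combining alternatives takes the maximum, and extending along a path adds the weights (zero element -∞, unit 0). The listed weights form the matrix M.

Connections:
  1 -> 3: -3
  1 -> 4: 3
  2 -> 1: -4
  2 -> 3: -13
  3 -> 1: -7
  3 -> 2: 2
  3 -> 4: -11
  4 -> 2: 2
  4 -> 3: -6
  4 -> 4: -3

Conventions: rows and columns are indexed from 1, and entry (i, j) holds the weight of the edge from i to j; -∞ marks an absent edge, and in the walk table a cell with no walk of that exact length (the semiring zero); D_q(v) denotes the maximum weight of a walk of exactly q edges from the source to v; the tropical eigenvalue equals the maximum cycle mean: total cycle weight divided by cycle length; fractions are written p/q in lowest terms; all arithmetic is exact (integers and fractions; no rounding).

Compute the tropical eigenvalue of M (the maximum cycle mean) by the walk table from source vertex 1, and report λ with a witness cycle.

q=0: [0, -∞, -∞, -∞]
q=1: [-∞, -∞, -3, 3]
q=2: [-10, 5, -3, 0]
q=3: [1, 2, -6, -3]
q=4: [-2, -1, -2, 4]
Optimal cycle mean attained by: cycle 1->4->2->1, total 3 + 2 + (-4), length 3.
Answer: λ = 1/3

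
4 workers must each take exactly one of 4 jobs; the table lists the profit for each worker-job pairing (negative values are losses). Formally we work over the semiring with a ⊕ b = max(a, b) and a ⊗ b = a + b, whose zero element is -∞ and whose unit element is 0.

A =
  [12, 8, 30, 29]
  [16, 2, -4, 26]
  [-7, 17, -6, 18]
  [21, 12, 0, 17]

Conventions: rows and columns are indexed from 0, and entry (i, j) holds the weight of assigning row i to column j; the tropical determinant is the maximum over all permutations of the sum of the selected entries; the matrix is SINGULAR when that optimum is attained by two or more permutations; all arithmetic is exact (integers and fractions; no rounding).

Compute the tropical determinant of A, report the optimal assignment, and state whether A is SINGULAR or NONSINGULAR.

σ = (0, 1, 2, 3): 12 + 2 + (-6) + 17 = 25
σ = (0, 1, 3, 2): 12 + 2 + 18 + 0 = 32
σ = (0, 2, 1, 3): 12 + (-4) + 17 + 17 = 42
σ = (0, 2, 3, 1): 12 + (-4) + 18 + 12 = 38
σ = (0, 3, 1, 2): 12 + 26 + 17 + 0 = 55
σ = (0, 3, 2, 1): 12 + 26 + (-6) + 12 = 44
σ = (1, 0, 2, 3): 8 + 16 + (-6) + 17 = 35
σ = (1, 0, 3, 2): 8 + 16 + 18 + 0 = 42
σ = (1, 2, 0, 3): 8 + (-4) + (-7) + 17 = 14
σ = (1, 2, 3, 0): 8 + (-4) + 18 + 21 = 43
σ = (1, 3, 0, 2): 8 + 26 + (-7) + 0 = 27
σ = (1, 3, 2, 0): 8 + 26 + (-6) + 21 = 49
σ = (2, 0, 1, 3): 30 + 16 + 17 + 17 = 80
σ = (2, 0, 3, 1): 30 + 16 + 18 + 12 = 76
σ = (2, 1, 0, 3): 30 + 2 + (-7) + 17 = 42
σ = (2, 1, 3, 0): 30 + 2 + 18 + 21 = 71
σ = (2, 3, 0, 1): 30 + 26 + (-7) + 12 = 61
σ = (2, 3, 1, 0): 30 + 26 + 17 + 21 = 94
σ = (3, 0, 1, 2): 29 + 16 + 17 + 0 = 62
σ = (3, 0, 2, 1): 29 + 16 + (-6) + 12 = 51
σ = (3, 1, 0, 2): 29 + 2 + (-7) + 0 = 24
σ = (3, 1, 2, 0): 29 + 2 + (-6) + 21 = 46
σ = (3, 2, 0, 1): 29 + (-4) + (-7) + 12 = 30
σ = (3, 2, 1, 0): 29 + (-4) + 17 + 21 = 63
Optimal value attained by: σ = (2, 3, 1, 0).
Answer: det⊕(A) = 94; verdict: NONSINGULAR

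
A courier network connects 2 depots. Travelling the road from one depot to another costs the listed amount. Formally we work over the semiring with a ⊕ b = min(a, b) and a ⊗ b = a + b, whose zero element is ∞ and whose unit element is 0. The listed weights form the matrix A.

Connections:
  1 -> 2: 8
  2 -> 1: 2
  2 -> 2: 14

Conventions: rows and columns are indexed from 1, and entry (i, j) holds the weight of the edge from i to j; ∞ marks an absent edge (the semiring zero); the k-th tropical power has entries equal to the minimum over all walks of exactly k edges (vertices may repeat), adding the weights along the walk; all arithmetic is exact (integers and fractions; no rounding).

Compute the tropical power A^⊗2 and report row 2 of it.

A^⊗2:
  [10, 22]
  [16, 10]
Answer: row 2 of A^⊗2 = [16, 10]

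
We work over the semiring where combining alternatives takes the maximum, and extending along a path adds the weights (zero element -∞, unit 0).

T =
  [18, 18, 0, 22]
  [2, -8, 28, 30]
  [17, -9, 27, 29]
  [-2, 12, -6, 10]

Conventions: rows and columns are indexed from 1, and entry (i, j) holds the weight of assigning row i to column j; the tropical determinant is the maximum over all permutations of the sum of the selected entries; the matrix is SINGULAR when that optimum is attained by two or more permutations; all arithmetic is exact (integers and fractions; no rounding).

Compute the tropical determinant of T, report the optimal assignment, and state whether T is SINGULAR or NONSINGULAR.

σ = (1, 2, 3, 4): 18 + (-8) + 27 + 10 = 47
σ = (1, 2, 4, 3): 18 + (-8) + 29 + (-6) = 33
σ = (1, 3, 2, 4): 18 + 28 + (-9) + 10 = 47
σ = (1, 3, 4, 2): 18 + 28 + 29 + 12 = 87
σ = (1, 4, 2, 3): 18 + 30 + (-9) + (-6) = 33
σ = (1, 4, 3, 2): 18 + 30 + 27 + 12 = 87
σ = (2, 1, 3, 4): 18 + 2 + 27 + 10 = 57
σ = (2, 1, 4, 3): 18 + 2 + 29 + (-6) = 43
σ = (2, 3, 1, 4): 18 + 28 + 17 + 10 = 73
σ = (2, 3, 4, 1): 18 + 28 + 29 + (-2) = 73
σ = (2, 4, 1, 3): 18 + 30 + 17 + (-6) = 59
σ = (2, 4, 3, 1): 18 + 30 + 27 + (-2) = 73
σ = (3, 1, 2, 4): 0 + 2 + (-9) + 10 = 3
σ = (3, 1, 4, 2): 0 + 2 + 29 + 12 = 43
σ = (3, 2, 1, 4): 0 + (-8) + 17 + 10 = 19
σ = (3, 2, 4, 1): 0 + (-8) + 29 + (-2) = 19
σ = (3, 4, 1, 2): 0 + 30 + 17 + 12 = 59
σ = (3, 4, 2, 1): 0 + 30 + (-9) + (-2) = 19
σ = (4, 1, 2, 3): 22 + 2 + (-9) + (-6) = 9
σ = (4, 1, 3, 2): 22 + 2 + 27 + 12 = 63
σ = (4, 2, 1, 3): 22 + (-8) + 17 + (-6) = 25
σ = (4, 2, 3, 1): 22 + (-8) + 27 + (-2) = 39
σ = (4, 3, 1, 2): 22 + 28 + 17 + 12 = 79
σ = (4, 3, 2, 1): 22 + 28 + (-9) + (-2) = 39
Optimal value attained by: σ = (1, 3, 4, 2).
Answer: det⊕(T) = 87; verdict: SINGULAR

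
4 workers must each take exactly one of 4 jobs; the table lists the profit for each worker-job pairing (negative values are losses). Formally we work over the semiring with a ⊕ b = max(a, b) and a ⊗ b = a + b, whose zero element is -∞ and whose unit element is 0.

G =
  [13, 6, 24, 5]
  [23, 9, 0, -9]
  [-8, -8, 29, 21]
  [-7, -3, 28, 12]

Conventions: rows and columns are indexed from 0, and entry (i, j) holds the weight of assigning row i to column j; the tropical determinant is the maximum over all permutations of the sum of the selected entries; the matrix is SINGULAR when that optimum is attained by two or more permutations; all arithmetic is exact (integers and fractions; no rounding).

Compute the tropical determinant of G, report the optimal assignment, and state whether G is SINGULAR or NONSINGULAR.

σ = (0, 1, 2, 3): 13 + 9 + 29 + 12 = 63
σ = (0, 1, 3, 2): 13 + 9 + 21 + 28 = 71
σ = (0, 2, 1, 3): 13 + 0 + (-8) + 12 = 17
σ = (0, 2, 3, 1): 13 + 0 + 21 + (-3) = 31
σ = (0, 3, 1, 2): 13 + (-9) + (-8) + 28 = 24
σ = (0, 3, 2, 1): 13 + (-9) + 29 + (-3) = 30
σ = (1, 0, 2, 3): 6 + 23 + 29 + 12 = 70
σ = (1, 0, 3, 2): 6 + 23 + 21 + 28 = 78
σ = (1, 2, 0, 3): 6 + 0 + (-8) + 12 = 10
σ = (1, 2, 3, 0): 6 + 0 + 21 + (-7) = 20
σ = (1, 3, 0, 2): 6 + (-9) + (-8) + 28 = 17
σ = (1, 3, 2, 0): 6 + (-9) + 29 + (-7) = 19
σ = (2, 0, 1, 3): 24 + 23 + (-8) + 12 = 51
σ = (2, 0, 3, 1): 24 + 23 + 21 + (-3) = 65
σ = (2, 1, 0, 3): 24 + 9 + (-8) + 12 = 37
σ = (2, 1, 3, 0): 24 + 9 + 21 + (-7) = 47
σ = (2, 3, 0, 1): 24 + (-9) + (-8) + (-3) = 4
σ = (2, 3, 1, 0): 24 + (-9) + (-8) + (-7) = 0
σ = (3, 0, 1, 2): 5 + 23 + (-8) + 28 = 48
σ = (3, 0, 2, 1): 5 + 23 + 29 + (-3) = 54
σ = (3, 1, 0, 2): 5 + 9 + (-8) + 28 = 34
σ = (3, 1, 2, 0): 5 + 9 + 29 + (-7) = 36
σ = (3, 2, 0, 1): 5 + 0 + (-8) + (-3) = -6
σ = (3, 2, 1, 0): 5 + 0 + (-8) + (-7) = -10
Optimal value attained by: σ = (1, 0, 3, 2).
Answer: det⊕(G) = 78; verdict: NONSINGULAR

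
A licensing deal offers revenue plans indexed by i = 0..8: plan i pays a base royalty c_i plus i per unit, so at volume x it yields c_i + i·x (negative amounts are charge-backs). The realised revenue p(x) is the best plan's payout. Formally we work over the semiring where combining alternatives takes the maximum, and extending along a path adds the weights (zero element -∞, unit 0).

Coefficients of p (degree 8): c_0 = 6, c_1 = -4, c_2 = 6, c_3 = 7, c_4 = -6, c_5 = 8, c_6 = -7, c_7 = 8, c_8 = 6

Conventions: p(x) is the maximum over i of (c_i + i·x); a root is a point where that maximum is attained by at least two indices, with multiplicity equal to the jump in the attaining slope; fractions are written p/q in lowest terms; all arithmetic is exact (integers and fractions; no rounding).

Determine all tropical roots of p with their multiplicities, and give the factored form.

hull edge (i=0, c=6) to (i=5, c=8): slope 2/5, span 5
hull edge (i=5, c=8) to (i=7, c=8): slope 0, span 2
hull edge (i=7, c=8) to (i=8, c=6): slope -2, span 1
Factored form: p(x) = 6 ⊗ (x ⊕ (-2/5)) ⊗ (x ⊕ (-2/5)) ⊗ (x ⊕ (-2/5)) ⊗ (x ⊕ (-2/5)) ⊗ (x ⊕ (-2/5)) ⊗ (x ⊕ 0) ⊗ (x ⊕ 0) ⊗ (x ⊕ 2)
Answer: roots = -2/5 (mult 5), 0 (mult 2), 2 (mult 1)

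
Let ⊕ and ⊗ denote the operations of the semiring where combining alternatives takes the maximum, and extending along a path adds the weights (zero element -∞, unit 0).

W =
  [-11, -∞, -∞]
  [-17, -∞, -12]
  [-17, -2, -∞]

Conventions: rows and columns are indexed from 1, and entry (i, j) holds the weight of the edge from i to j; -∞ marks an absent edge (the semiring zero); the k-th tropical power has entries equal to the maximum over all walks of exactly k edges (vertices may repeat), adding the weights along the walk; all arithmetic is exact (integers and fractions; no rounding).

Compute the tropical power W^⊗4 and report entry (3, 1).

W^⊗2:
  [-22, -∞, -∞]
  [-28, -14, -∞]
  [-19, -∞, -14]
W^⊗3:
  [-33, -∞, -∞]
  [-31, -∞, -26]
  [-30, -16, -∞]
W^⊗4:
  [-44, -∞, -∞]
  [-42, -28, -∞]
  [-33, -∞, -28]
Key observation: the optimum is the walk 3->2->3->2->1, with weight (-2) + (-12) + (-2) + (-17) = -33.
Optimal value attained by: walk 3->2->3->2->1.
Answer: (W^⊗4)[3][1] = -33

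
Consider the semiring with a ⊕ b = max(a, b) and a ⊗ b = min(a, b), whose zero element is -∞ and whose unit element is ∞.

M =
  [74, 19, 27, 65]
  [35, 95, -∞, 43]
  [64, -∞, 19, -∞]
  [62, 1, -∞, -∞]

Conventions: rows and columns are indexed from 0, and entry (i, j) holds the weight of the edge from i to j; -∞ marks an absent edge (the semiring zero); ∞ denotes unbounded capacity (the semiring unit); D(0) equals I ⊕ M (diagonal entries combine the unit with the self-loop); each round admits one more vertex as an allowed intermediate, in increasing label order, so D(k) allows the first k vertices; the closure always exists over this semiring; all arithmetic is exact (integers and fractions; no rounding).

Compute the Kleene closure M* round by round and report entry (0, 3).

D(0):
  [∞, 19, 27, 65]
  [35, ∞, -∞, 43]
  [64, -∞, ∞, -∞]
  [62, 1, -∞, ∞]
D(1):
  [∞, 19, 27, 65]
  [35, ∞, 27, 43]
  [64, 19, ∞, 64]
  [62, 19, 27, ∞]
D(2):
  [∞, 19, 27, 65]
  [35, ∞, 27, 43]
  [64, 19, ∞, 64]
  [62, 19, 27, ∞]
D(3):
  [∞, 19, 27, 65]
  [35, ∞, 27, 43]
  [64, 19, ∞, 64]
  [62, 19, 27, ∞]
D(4):
  [∞, 19, 27, 65]
  [43, ∞, 27, 43]
  [64, 19, ∞, 64]
  [62, 19, 27, ∞]
Answer: M*[0][3] = 65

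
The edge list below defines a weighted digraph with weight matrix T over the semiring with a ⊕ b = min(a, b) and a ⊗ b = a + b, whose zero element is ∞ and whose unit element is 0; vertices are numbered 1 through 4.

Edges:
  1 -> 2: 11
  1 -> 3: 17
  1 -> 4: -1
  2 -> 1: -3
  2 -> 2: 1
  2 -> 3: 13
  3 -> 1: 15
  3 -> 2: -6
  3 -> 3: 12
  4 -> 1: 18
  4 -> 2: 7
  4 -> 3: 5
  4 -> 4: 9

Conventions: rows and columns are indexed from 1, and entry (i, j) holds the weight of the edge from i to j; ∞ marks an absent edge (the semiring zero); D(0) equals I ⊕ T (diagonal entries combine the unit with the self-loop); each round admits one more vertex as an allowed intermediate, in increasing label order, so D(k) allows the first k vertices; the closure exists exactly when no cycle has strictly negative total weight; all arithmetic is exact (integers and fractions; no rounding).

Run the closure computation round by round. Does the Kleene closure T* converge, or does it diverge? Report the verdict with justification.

D(0):
  [0, 11, 17, -1]
  [-3, 0, 13, ∞]
  [15, -6, 0, ∞]
  [18, 7, 5, 0]
D(1):
  [0, 11, 17, -1]
  [-3, 0, 13, -4]
  [15, -6, 0, 14]
  [18, 7, 5, 0]
D(2):
  [0, 11, 17, -1]
  [-3, 0, 13, -4]
  [-9, -6, 0, -10]
  [4, 7, 5, 0]
Detection: at round 3, diagonal entry (4, 4) turns strictly negative.
Key observation: the cycle 4->3->2->1->4 has total weight 5 + (-6) + (-3) + (-1), which is strictly negative.
Answer: DIVERGES — negative cycle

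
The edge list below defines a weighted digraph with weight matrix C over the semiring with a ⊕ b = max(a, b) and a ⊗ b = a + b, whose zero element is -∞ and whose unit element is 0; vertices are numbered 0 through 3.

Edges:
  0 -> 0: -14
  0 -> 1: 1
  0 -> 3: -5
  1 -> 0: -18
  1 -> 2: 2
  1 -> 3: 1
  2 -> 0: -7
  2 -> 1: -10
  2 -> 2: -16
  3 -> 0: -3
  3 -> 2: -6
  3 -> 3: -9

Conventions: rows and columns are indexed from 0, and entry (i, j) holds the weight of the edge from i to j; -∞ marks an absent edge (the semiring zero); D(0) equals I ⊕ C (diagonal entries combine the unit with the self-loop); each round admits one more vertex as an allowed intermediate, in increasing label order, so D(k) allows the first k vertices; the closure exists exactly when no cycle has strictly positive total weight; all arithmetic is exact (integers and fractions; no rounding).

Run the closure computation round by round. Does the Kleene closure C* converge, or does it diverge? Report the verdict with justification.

D(0):
  [0, 1, -∞, -5]
  [-18, 0, 2, 1]
  [-7, -10, 0, -∞]
  [-3, -∞, -6, 0]
D(1):
  [0, 1, -∞, -5]
  [-18, 0, 2, 1]
  [-7, -6, 0, -12]
  [-3, -2, -6, 0]
D(2):
  [0, 1, 3, 2]
  [-18, 0, 2, 1]
  [-7, -6, 0, -5]
  [-3, -2, 0, 0]
D(3):
  [0, 1, 3, 2]
  [-5, 0, 2, 1]
  [-7, -6, 0, -5]
  [-3, -2, 0, 0]
D(4):
  [0, 1, 3, 2]
  [-2, 0, 2, 1]
  [-7, -6, 0, -5]
  [-3, -2, 0, 0]
Key observation: every diagonal entry stays at the unit through all rounds, so no improving cycle exists.
Answer: CONVERGES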